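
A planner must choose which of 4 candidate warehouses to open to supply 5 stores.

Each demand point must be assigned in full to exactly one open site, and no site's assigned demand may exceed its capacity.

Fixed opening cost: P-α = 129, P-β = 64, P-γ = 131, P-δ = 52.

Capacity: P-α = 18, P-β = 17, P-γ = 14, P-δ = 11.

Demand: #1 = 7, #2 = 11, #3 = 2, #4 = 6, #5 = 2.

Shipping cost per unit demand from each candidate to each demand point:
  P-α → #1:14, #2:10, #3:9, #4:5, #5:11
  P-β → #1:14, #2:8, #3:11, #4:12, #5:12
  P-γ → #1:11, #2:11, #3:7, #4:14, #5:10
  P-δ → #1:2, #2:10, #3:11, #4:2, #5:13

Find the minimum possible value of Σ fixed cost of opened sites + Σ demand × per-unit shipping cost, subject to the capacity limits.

338

Open {P-β, P-δ}; cheapest assignment that respects the capacities:
  P-β (cap 17, load 17): #2, #4 — cost 11×8 + 6×12 = 160
  P-δ (cap 11, load 11): #1, #3, #5 — cost 7×2 + 2×11 + 2×13 = 62
  Shipping 222, fixed 116 → total 338.
  Any other capacity-feasible assignment to {P-β, P-δ} ships for at least 222.
Compare {P-α, P-δ}: its best feasible assignment gives total 383.
Compare {P-α, P-β, P-δ}: its best feasible assignment gives total 417.
Every other set of open sites that can feasibly serve all demand totals ≥ 383 even under its best assignment. Minimum: 338.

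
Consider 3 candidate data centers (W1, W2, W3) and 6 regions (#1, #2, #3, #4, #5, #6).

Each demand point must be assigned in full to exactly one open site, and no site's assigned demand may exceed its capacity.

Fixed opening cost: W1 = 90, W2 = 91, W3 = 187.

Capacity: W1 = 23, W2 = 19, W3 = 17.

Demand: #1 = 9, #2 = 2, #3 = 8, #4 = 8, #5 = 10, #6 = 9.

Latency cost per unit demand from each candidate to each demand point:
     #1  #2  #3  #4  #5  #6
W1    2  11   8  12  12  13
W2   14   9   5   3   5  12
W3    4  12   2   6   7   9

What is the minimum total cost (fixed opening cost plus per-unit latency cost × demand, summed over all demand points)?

579

Open {W1, W2, W3}; cheapest assignment that respects the capacities:
  W1 (cap 23, load 11): #1, #2 — cost 9×2 + 2×11 = 40
  W2 (cap 19, load 18): #4, #5 — cost 8×3 + 10×5 = 74
  W3 (cap 17, load 17): #3, #6 — cost 8×2 + 9×9 = 97
  Shipping 211, fixed 368 → total 579.
  Any other capacity-feasible assignment to {W1, W2, W3} ships for at least 211.
Total demand is 46 and no other set of sites has combined capacity ≥ 46, so {W1, W2, W3} is the only feasible choice of open sites. Minimum: 579.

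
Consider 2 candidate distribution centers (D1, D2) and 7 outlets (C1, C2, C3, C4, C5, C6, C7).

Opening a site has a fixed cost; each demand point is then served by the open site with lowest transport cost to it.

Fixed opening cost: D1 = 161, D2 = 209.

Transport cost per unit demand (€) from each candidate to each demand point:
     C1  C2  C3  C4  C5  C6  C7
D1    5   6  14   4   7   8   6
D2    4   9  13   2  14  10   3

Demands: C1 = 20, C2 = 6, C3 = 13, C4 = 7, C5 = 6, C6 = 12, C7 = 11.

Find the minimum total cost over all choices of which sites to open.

711

Open {D1}: assign each demand point to its cheapest open site.
  C1→D1 20×5=100, C2→D1 6×6=36, C3→D1 13×14=182, C4→D1 7×4=28, C5→D1 6×7=42, C6→D1 12×8=96, C7→D1 11×6=66
  transport cost 550, fixed 161 → total 711.
Compare {D2}: transport cost 554 + fixed 209 = 763.
Compare {D1, D2}: transport cost 470 + fixed 370 = 840.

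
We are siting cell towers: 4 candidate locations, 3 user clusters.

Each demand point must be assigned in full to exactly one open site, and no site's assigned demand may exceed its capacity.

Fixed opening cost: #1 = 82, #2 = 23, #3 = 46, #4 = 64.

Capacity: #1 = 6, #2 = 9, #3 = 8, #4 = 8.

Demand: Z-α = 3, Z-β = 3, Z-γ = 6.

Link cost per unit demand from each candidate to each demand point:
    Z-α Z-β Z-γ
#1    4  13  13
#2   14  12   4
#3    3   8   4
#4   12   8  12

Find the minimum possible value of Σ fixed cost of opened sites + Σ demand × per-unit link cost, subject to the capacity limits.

126

Open {#2, #3}; cheapest assignment that respects the capacities:
  #2 (cap 9, load 6): Z-γ — cost 6×4 = 24
  #3 (cap 8, load 6): Z-α, Z-β — cost 3×3 + 3×8 = 33
  Shipping 57, fixed 69 → total 126.
  Any other capacity-feasible assignment to {#2, #3} ships for at least 57.
Compare {#2, #4}: its best feasible assignment gives total 171.
Compare {#1, #2}: its best feasible assignment gives total 177.
Every other set of open sites that can feasibly serve all demand totals ≥ 171 even under its best assignment. Minimum: 126.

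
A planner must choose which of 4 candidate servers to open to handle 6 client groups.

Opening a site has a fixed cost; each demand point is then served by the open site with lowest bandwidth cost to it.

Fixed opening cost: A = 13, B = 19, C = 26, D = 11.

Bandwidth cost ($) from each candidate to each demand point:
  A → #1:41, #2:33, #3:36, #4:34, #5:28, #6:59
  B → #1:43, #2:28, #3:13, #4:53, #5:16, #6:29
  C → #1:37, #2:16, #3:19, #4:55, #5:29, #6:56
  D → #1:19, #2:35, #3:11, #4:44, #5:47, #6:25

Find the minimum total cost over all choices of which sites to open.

173

Open {B, D}: assign each demand point to its cheapest open site.
  #1→D 19, #2→B 28, #3→D 11, #4→D 44, #5→B 16, #6→D 25
  bandwidth cost 143, fixed 30 → total 173.
Compare {A, D}: bandwidth cost 150 + fixed 24 = 174.
Compare {A, B, D}: bandwidth cost 133 + fixed 43 = 176.
Compare {C, D}: bandwidth cost 144 + fixed 37 = 181.
All other subsets cost ≥ 174. Minimum total cost: 173.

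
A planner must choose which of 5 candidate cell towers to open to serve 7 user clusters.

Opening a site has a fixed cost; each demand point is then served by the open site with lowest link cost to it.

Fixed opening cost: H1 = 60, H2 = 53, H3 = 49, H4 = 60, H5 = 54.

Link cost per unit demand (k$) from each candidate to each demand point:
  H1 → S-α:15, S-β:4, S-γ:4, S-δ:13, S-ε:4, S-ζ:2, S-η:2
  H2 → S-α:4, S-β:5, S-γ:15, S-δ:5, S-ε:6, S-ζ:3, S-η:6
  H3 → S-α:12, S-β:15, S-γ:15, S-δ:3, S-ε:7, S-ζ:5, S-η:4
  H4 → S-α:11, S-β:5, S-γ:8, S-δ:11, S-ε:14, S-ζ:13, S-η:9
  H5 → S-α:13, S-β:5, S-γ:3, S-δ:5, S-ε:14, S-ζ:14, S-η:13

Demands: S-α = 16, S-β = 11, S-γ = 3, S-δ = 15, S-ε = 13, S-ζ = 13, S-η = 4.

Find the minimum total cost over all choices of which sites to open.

Open {H1, H2}: assign each demand point to its cheapest open site.
  S-α→H2 16×4=64, S-β→H1 11×4=44, S-γ→H1 3×4=12, S-δ→H2 15×5=75, S-ε→H1 13×4=52, S-ζ→H1 13×2=26, S-η→H1 4×2=8
  link cost 281, fixed 113 → total 394.
Compare {H1, H2, H3}: link cost 251 + fixed 162 = 413.
Compare {H2}: link cost 380 + fixed 53 = 433.
Compare {H2, H3}: link cost 342 + fixed 102 = 444.
All other subsets cost ≥ 413. Minimum total cost: 394.

394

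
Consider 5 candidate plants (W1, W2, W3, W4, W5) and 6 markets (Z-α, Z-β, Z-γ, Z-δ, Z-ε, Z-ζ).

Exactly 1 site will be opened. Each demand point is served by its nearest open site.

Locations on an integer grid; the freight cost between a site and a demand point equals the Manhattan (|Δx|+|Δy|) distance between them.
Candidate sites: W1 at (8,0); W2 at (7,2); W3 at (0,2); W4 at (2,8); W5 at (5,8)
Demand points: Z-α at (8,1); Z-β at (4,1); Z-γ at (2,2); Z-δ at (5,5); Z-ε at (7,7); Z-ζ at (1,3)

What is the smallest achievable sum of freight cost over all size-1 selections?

Open {W2}.
  Z-α→W2 2, Z-β→W2 4, Z-γ→W2 5, Z-δ→W2 5, Z-ε→W2 5, Z-ζ→W2 7  ⇒ total 28.
Compare {W3}: total 38.
Compare {W1}: total 40.
No size-1 selection does better; minimum is 28.

28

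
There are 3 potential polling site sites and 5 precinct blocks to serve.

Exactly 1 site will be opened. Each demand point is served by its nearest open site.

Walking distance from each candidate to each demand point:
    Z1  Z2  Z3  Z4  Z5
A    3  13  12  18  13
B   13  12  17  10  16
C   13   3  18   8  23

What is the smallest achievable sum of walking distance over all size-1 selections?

Open {A}.
  Z1→A 3, Z2→A 13, Z3→A 12, Z4→A 18, Z5→A 13  ⇒ total 59.
Compare {C}: total 65.
Compare {B}: total 68.

59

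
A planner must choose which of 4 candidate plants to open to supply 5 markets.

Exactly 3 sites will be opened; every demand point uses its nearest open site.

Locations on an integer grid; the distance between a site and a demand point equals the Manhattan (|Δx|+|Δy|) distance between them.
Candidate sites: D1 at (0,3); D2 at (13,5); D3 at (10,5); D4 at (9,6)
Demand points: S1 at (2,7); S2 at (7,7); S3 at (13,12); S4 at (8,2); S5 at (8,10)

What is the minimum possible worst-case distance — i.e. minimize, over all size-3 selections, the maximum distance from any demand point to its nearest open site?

7

Open {D1, D2, D3}.
  Farthest demand point is S3 at distance 7 (to D2); all others are ≤ 7.
With {D1, D2, D4} the worst case is 7.
With {D2, D3, D4} the worst case is 8.
No size-3 selection achieves below 7.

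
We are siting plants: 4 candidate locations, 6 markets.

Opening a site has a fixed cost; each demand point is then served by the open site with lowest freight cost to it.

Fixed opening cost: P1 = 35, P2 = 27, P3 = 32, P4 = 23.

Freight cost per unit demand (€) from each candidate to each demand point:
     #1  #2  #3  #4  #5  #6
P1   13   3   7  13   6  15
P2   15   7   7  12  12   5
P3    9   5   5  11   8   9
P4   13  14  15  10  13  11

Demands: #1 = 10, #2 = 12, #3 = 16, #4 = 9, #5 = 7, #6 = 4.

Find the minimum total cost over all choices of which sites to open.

450

Open {P1, P3}: assign each demand point to its cheapest open site.
  #1→P3 10×9=90, #2→P1 12×3=36, #3→P3 16×5=80, #4→P3 9×11=99, #5→P1 7×6=42, #6→P3 4×9=36
  freight cost 383, fixed 67 → total 450.
Compare {P3}: freight cost 421 + fixed 32 = 453.
Compare {P1, P2, P3}: freight cost 367 + fixed 94 = 461.
Compare {P2, P3}: freight cost 405 + fixed 59 = 464.
All other subsets cost ≥ 453. Minimum total cost: 450.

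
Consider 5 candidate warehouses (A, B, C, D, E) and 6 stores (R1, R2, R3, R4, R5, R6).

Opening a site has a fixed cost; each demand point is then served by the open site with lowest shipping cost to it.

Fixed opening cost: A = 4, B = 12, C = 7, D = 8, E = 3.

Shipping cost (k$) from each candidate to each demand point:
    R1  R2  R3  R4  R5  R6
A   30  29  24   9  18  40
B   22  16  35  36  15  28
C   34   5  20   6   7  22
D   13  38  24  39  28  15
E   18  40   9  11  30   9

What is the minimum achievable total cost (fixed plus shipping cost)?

64

Open {C, E}: assign each demand point to its cheapest open site.
  R1→E 18, R2→C 5, R3→E 9, R4→C 6, R5→C 7, R6→E 9
  shipping cost 54, fixed 10 → total 64.
Compare {C, D, E}: shipping cost 49 + fixed 18 = 67.
Compare {A, C, E}: shipping cost 54 + fixed 14 = 68.
Compare {A, C, D, E}: shipping cost 49 + fixed 22 = 71.
All other subsets cost ≥ 67. Minimum total cost: 64.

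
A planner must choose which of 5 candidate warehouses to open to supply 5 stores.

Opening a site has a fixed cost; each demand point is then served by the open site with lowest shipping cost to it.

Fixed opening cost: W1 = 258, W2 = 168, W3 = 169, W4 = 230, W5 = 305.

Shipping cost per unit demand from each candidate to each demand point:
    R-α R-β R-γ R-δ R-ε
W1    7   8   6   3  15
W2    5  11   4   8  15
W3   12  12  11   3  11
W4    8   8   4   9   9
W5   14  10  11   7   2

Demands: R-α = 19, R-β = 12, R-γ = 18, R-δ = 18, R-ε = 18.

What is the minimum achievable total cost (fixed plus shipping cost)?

874

Open {W4}: assign each demand point to its cheapest open site.
  R-α→W4 19×8=152, R-β→W4 12×8=96, R-γ→W4 18×4=72, R-δ→W4 18×9=162, R-ε→W4 18×9=162
  shipping cost 644, fixed 230 → total 874.
Compare {W2}: shipping cost 713 + fixed 168 = 881.
Compare {W2, W3}: shipping cost 551 + fixed 337 = 888.
Compare {W1}: shipping cost 661 + fixed 258 = 919.
All other subsets cost ≥ 881. Minimum total cost: 874.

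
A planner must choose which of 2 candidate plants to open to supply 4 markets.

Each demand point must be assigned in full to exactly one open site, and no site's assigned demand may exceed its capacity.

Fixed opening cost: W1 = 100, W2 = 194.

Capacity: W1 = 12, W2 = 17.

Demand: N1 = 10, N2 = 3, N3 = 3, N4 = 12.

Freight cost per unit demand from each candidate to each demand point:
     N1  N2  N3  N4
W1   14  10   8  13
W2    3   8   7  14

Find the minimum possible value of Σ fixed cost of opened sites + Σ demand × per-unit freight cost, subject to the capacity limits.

Open {W1, W2}; cheapest assignment that respects the capacities:
  W1 (cap 12, load 12): N4 — cost 12×13 = 156
  W2 (cap 17, load 16): N1, N2, N3 — cost 10×3 + 3×8 + 3×7 = 75
  Shipping 231, fixed 294 → total 525.
  Any other capacity-feasible assignment to {W1, W2} ships for at least 231.
Total demand is 28 and no other set of sites has combined capacity ≥ 28, so {W1, W2} is the only feasible choice of open sites. Minimum: 525.

525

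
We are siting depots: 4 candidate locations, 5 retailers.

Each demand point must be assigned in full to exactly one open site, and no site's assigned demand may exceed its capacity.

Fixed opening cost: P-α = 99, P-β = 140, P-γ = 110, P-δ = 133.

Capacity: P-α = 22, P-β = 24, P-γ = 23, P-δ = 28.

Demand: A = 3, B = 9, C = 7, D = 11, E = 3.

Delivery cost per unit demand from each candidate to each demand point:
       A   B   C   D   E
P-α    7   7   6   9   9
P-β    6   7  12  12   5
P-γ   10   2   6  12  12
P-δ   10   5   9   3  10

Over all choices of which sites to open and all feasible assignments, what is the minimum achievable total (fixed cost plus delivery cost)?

Open {P-γ, P-δ}; cheapest assignment that respects the capacities:
  P-γ (cap 23, load 19): A, B, C — cost 3×10 + 9×2 + 7×6 = 90
  P-δ (cap 28, load 14): D, E — cost 11×3 + 3×10 = 63
  Shipping 153, fixed 243 → total 396.
  Any other capacity-feasible assignment to {P-γ, P-δ} ships for at least 153.
Compare {P-α, P-δ}: its best feasible assignment gives total 400.
Compare {P-α, P-γ}: its best feasible assignment gives total 416.
Every other set of open sites that can feasibly serve all demand totals ≥ 400 even under its best assignment. Minimum: 396.

396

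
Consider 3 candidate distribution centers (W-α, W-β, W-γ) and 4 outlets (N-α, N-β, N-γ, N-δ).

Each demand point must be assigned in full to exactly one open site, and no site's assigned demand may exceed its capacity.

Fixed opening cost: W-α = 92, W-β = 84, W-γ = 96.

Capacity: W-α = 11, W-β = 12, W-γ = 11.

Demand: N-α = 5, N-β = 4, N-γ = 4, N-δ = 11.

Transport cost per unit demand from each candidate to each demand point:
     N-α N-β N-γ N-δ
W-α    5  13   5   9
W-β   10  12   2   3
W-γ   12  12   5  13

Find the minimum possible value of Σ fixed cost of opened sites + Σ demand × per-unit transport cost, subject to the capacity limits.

Open {W-α, W-β, W-γ}; cheapest assignment that respects the capacities:
  W-α (cap 11, load 9): N-α, N-γ — cost 5×5 + 4×5 = 45
  W-β (cap 12, load 11): N-δ — cost 11×3 = 33
  W-γ (cap 11, load 4): N-β — cost 4×12 = 48
  Shipping 126, fixed 272 → total 398.
  Any other capacity-feasible assignment to {W-α, W-β, W-γ} ships for at least 126.
Total demand is 24 and no other set of sites has combined capacity ≥ 24, so {W-α, W-β, W-γ} is the only feasible choice of open sites. Minimum: 398.

398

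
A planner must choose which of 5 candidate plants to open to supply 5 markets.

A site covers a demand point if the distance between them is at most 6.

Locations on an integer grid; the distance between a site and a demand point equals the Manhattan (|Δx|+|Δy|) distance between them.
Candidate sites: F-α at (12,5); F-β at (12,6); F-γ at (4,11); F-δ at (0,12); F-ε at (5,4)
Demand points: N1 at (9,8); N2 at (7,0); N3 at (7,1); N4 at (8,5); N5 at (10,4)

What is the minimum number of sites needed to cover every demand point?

2

Coverage sets (demand points within 6 of each site):
  F-α: {N1, N4, N5}
  F-β: {N1, N4, N5}
  F-γ: {}
  F-δ: {}
  F-ε: {N2, N3, N4, N5}
No single site covers all 5 demand points.
But {F-α, F-ε} covers everything, so the minimum is 2.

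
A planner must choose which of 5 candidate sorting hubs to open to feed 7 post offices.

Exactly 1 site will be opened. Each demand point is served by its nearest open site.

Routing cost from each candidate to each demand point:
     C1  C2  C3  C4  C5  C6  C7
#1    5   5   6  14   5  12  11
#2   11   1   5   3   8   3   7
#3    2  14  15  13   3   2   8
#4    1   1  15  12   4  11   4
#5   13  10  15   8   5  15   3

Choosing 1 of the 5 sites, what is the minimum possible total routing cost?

Open {#2}.
  C1→#2 11, C2→#2 1, C3→#2 5, C4→#2 3, C5→#2 8, C6→#2 3, C7→#2 7  ⇒ total 38.
Compare {#4}: total 48.
Compare {#3}: total 57.
No size-1 selection does better; minimum is 38.

38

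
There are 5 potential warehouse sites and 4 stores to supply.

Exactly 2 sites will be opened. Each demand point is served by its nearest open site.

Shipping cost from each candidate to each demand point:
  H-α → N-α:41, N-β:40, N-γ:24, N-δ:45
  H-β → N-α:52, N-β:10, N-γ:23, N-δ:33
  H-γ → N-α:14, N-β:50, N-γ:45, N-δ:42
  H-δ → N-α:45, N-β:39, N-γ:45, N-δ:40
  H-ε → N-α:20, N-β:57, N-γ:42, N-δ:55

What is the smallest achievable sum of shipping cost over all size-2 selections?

80

Open {H-β, H-γ}.
  N-α→H-γ 14, N-β→H-β 10, N-γ→H-β 23, N-δ→H-β 33  ⇒ total 80.
Compare {H-β, H-ε}: total 86.
Compare {H-α, H-β}: total 107.
No size-2 selection does better; minimum is 80.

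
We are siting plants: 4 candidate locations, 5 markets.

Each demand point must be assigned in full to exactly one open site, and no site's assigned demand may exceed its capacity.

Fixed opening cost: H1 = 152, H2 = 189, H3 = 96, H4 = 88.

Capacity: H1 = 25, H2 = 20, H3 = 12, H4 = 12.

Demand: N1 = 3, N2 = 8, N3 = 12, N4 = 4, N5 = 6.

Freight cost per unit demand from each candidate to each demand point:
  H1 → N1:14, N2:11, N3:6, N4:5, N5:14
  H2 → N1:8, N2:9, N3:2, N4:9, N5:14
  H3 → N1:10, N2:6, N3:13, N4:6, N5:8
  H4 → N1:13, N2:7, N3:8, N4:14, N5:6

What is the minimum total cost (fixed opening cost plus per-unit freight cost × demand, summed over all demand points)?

Open {H1, H4}; cheapest assignment that respects the capacities:
  H1 (cap 25, load 24): N2, N3, N4 — cost 8×11 + 12×6 + 4×5 = 180
  H4 (cap 12, load 9): N1, N5 — cost 3×13 + 6×6 = 75
  Shipping 255, fixed 240 → total 495.
  Any other capacity-feasible assignment to {H1, H4} ships for at least 255.
Compare {H1, H3}: its best feasible assignment gives total 502.
Compare {H2, H3, H4}: its best feasible assignment gives total 529.
Every other set of open sites that can feasibly serve all demand totals ≥ 502 even under its best assignment. Minimum: 495.

495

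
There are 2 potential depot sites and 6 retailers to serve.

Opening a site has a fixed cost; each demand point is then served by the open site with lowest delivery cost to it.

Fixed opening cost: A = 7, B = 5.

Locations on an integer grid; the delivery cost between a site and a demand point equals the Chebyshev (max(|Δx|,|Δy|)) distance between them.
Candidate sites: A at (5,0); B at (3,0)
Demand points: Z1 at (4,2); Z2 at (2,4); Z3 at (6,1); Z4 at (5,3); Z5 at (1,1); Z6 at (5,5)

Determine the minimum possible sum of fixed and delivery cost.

24

Open {B}: assign each demand point to its cheapest open site.
  Z1→B 2, Z2→B 4, Z3→B 3, Z4→B 3, Z5→B 2, Z6→B 5
  delivery cost 19, fixed 5 → total 24.
Compare {A}: delivery cost 19 + fixed 7 = 26.
Compare {A, B}: delivery cost 17 + fixed 12 = 29.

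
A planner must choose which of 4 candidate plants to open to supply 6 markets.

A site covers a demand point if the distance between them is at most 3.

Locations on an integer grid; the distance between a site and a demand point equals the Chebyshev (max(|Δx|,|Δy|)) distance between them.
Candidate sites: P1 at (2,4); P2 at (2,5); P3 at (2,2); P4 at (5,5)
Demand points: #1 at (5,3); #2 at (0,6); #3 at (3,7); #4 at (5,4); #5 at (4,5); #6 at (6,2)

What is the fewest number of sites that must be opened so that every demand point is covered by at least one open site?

2

Coverage sets (demand points within 3 of each site):
  P1: {#1, #2, #3, #4, #5}
  P2: {#1, #2, #3, #4, #5}
  P3: {#1, #4, #5}
  P4: {#1, #3, #4, #5, #6}
No single site covers all 6 demand points.
But {P1, P4} covers everything, so the minimum is 2.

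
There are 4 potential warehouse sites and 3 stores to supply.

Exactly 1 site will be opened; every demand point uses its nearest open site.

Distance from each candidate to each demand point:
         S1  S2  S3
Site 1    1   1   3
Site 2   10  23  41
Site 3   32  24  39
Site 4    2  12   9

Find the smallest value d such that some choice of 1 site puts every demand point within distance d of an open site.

Open {Site 1}.
  Farthest demand point is S3 at distance 3 (to Site 1); all others are ≤ 3.
With {Site 4} the worst case is 12.
With {Site 3} the worst case is 39.
No size-1 selection achieves below 3.

3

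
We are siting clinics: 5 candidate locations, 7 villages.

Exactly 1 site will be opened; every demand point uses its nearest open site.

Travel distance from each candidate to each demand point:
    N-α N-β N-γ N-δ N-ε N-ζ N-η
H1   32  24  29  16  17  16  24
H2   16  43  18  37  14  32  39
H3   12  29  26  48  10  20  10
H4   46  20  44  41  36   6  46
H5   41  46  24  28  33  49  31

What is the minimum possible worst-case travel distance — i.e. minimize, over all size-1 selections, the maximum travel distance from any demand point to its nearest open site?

Open {H1}.
  Farthest demand point is N-α at travel distance 32 (to H1); all others are ≤ 32.
With {H2} the worst case is 43.
With {H4} the worst case is 46.
No size-1 selection achieves below 32.

32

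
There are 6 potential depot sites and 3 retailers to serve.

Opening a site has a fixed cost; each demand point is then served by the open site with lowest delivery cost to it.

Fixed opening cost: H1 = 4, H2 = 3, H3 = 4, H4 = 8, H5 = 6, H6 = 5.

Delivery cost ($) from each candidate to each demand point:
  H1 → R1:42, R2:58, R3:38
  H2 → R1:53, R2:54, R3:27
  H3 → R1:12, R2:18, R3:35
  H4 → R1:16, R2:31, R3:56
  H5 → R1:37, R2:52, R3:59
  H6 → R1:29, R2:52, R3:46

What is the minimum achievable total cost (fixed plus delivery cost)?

Open {H2, H3}: assign each demand point to its cheapest open site.
  R1→H3 12, R2→H3 18, R3→H2 27
  delivery cost 57, fixed 7 → total 64.
Compare {H1, H2, H3}: delivery cost 57 + fixed 11 = 68.
Compare {H3}: delivery cost 65 + fixed 4 = 69.
Compare {H2, H3, H6}: delivery cost 57 + fixed 12 = 69.
All other subsets cost ≥ 68. Minimum total cost: 64.

64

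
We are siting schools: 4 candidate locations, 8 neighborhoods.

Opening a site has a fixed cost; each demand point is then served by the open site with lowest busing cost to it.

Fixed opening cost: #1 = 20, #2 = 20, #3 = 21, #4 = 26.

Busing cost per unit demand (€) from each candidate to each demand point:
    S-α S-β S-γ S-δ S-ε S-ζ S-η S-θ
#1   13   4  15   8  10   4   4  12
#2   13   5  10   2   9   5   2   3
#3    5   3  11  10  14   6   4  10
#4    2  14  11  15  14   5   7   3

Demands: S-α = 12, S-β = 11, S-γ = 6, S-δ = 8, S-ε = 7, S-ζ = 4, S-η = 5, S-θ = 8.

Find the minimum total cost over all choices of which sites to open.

Open {#2, #3, #4}: assign each demand point to its cheapest open site.
  S-α→#4 12×2=24, S-β→#3 11×3=33, S-γ→#2 6×10=60, S-δ→#2 8×2=16, S-ε→#2 7×9=63, S-ζ→#2 4×5=20, S-η→#2 5×2=10, S-θ→#2 8×3=24
  busing cost 250, fixed 67 → total 317.
Compare {#2, #4}: busing cost 272 + fixed 46 = 318.
Compare {#1, #2, #4}: busing cost 257 + fixed 66 = 323.
Compare {#2, #3}: busing cost 286 + fixed 41 = 327.
All other subsets cost ≥ 318. Minimum total cost: 317.

317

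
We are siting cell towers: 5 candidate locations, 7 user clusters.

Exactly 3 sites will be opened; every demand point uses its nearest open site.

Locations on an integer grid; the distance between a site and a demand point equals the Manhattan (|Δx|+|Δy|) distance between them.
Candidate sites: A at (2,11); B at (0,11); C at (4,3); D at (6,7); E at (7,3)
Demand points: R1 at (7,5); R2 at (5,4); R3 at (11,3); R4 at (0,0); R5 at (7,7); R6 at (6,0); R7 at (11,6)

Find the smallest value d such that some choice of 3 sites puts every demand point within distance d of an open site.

Open {A, C, D}.
  Farthest demand point is R3 at distance 7 (to C); all others are ≤ 7.
With {A, C, E} the worst case is 7.
With {B, C, D} the worst case is 7.
No size-3 selection achieves below 7.

7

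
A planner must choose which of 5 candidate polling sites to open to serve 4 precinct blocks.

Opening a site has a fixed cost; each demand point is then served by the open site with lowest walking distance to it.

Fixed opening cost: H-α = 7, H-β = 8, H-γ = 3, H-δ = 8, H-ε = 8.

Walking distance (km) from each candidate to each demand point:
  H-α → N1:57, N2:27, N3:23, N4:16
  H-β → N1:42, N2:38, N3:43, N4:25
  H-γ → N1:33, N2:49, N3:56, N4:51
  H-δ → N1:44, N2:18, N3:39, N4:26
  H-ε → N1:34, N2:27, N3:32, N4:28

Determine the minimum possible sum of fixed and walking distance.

108

Open {H-α, H-γ, H-δ}: assign each demand point to its cheapest open site.
  N1→H-γ 33, N2→H-δ 18, N3→H-α 23, N4→H-α 16
  walking distance 90, fixed 18 → total 108.
Compare {H-α, H-γ}: walking distance 99 + fixed 10 = 109.
Compare {H-α, H-δ, H-ε}: walking distance 91 + fixed 23 = 114.
Compare {H-α, H-ε}: walking distance 100 + fixed 15 = 115.
All other subsets cost ≥ 109. Minimum total cost: 108.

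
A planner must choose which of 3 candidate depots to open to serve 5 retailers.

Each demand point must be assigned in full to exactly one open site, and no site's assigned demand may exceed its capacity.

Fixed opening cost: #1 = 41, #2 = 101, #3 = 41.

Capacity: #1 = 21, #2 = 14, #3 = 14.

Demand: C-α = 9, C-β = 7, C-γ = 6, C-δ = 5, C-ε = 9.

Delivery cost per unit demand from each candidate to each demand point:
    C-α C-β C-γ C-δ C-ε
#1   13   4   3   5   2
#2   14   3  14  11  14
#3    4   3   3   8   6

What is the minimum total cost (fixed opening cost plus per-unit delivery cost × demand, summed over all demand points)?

301

Open {#1, #2, #3}; cheapest assignment that respects the capacities:
  #1 (cap 21, load 20): C-γ, C-δ, C-ε — cost 6×3 + 5×5 + 9×2 = 61
  #2 (cap 14, load 7): C-β — cost 7×3 = 21
  #3 (cap 14, load 9): C-α — cost 9×4 = 36
  Shipping 118, fixed 183 → total 301.
  Any other capacity-feasible assignment to {#1, #2, #3} ships for at least 118.
Total demand is 36 and no other set of sites has combined capacity ≥ 36, so {#1, #2, #3} is the only feasible choice of open sites. Minimum: 301.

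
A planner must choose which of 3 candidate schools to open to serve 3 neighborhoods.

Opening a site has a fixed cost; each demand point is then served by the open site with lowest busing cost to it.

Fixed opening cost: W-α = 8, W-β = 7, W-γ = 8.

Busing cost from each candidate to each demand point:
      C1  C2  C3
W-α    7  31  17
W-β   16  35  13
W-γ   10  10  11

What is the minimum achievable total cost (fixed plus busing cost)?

Open {W-γ}: assign each demand point to its cheapest open site.
  C1→W-γ 10, C2→W-γ 10, C3→W-γ 11
  busing cost 31, fixed 8 → total 39.
Compare {W-α, W-γ}: busing cost 28 + fixed 16 = 44.
Compare {W-β, W-γ}: busing cost 31 + fixed 15 = 46.
Compare {W-α, W-β, W-γ}: busing cost 28 + fixed 23 = 51.
All other subsets cost ≥ 44. Minimum total cost: 39.

39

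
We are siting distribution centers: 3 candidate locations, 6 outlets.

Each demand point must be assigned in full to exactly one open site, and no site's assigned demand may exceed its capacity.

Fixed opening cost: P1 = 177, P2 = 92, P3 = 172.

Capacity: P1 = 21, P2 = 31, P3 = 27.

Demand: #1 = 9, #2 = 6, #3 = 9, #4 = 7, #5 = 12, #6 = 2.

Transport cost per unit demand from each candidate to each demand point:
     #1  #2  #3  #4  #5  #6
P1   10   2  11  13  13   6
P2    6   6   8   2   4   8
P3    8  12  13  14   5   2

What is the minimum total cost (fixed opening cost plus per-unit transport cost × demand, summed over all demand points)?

Open {P2, P3}; cheapest assignment that respects the capacities:
  P2 (cap 31, load 31): #1, #2, #3, #4 — cost 9×6 + 6×6 + 9×8 + 7×2 = 176
  P3 (cap 27, load 14): #5, #6 — cost 12×5 + 2×2 = 64
  Shipping 240, fixed 264 → total 504.
  Any other capacity-feasible assignment to {P2, P3} ships for at least 240.
Compare {P1, P2}: its best feasible assignment gives total 508.
Compare {P1, P2, P3}: its best feasible assignment gives total 657.
Every other set of open sites that can feasibly serve all demand totals ≥ 508 even under its best assignment. Minimum: 504.

504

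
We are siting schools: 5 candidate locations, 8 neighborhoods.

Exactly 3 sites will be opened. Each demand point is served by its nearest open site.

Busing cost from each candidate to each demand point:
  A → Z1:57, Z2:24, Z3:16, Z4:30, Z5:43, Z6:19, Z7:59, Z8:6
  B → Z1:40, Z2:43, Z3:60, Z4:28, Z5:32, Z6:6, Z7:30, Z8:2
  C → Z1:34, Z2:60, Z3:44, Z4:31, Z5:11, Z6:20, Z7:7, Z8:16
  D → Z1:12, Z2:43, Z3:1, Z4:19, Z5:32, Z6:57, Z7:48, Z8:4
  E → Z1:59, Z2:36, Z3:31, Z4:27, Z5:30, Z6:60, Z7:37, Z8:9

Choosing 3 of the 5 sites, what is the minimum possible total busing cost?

Open {A, C, D}.
  Z1→D 12, Z2→A 24, Z3→D 1, Z4→D 19, Z5→C 11, Z6→A 19, Z7→C 7, Z8→D 4  ⇒ total 97.
Compare {B, C, D}: total 101.
Compare {C, D, E}: total 110.
No size-3 selection does better; minimum is 97.

97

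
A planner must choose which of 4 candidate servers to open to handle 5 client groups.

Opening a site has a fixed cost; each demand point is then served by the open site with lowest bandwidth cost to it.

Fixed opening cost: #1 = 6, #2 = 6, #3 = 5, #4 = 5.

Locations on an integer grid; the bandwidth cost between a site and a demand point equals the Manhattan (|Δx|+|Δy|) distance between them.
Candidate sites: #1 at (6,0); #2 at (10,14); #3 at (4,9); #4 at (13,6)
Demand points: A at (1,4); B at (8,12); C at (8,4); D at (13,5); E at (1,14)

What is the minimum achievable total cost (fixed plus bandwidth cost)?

Open {#3, #4}: assign each demand point to its cheapest open site.
  A→#3 8, B→#3 7, C→#4 7, D→#4 1, E→#3 8
  bandwidth cost 31, fixed 10 → total 41.
Compare {#2, #3, #4}: bandwidth cost 28 + fixed 16 = 44.
Compare {#2, #4}: bandwidth cost 35 + fixed 11 = 46.
Compare {#1, #2, #4}: bandwidth cost 29 + fixed 17 = 46.
All other subsets cost ≥ 44. Minimum total cost: 41.

41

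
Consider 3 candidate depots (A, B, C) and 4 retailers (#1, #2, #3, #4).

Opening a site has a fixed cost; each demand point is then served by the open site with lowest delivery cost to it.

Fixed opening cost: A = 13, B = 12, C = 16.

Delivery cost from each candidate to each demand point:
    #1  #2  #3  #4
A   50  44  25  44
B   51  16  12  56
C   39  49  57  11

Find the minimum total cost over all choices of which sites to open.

Open {B, C}: assign each demand point to its cheapest open site.
  #1→C 39, #2→B 16, #3→B 12, #4→C 11
  delivery cost 78, fixed 28 → total 106.
Compare {A, B, C}: delivery cost 78 + fixed 41 = 119.
Compare {B}: delivery cost 135 + fixed 12 = 147.
Compare {A, B}: delivery cost 122 + fixed 25 = 147.
All other subsets cost ≥ 119. Minimum total cost: 106.

106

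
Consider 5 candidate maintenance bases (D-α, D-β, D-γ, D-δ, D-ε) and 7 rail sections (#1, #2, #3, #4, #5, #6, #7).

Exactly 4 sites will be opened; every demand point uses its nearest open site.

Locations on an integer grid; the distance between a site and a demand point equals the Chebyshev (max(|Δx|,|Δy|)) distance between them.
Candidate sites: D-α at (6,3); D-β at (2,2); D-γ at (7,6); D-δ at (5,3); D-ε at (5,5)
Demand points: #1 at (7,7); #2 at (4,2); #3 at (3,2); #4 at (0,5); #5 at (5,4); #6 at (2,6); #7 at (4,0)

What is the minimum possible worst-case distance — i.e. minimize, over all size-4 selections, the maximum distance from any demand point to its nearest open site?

Open {D-α, D-β, D-γ, D-δ}.
  Farthest demand point is #4 at distance 3 (to D-β); all others are ≤ 3.
With {D-α, D-β, D-γ, D-ε} the worst case is 3.
With {D-α, D-β, D-δ, D-ε} the worst case is 3.
No size-4 selection achieves below 3.

3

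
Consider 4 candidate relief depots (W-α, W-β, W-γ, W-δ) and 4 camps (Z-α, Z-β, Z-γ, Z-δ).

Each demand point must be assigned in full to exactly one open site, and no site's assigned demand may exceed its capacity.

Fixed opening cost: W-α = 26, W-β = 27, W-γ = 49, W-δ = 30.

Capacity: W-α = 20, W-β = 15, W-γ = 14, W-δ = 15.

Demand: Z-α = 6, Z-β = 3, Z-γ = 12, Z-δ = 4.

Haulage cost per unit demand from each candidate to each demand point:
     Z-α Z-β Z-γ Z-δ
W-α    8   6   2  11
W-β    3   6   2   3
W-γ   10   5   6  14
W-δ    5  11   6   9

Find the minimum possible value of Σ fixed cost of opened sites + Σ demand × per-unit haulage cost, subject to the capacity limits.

125

Open {W-α, W-β}; cheapest assignment that respects the capacities:
  W-α (cap 20, load 15): Z-β, Z-γ — cost 3×6 + 12×2 = 42
  W-β (cap 15, load 10): Z-α, Z-δ — cost 6×3 + 4×3 = 30
  Shipping 72, fixed 53 → total 125.
  Any other capacity-feasible assignment to {W-α, W-β} ships for at least 72.
Compare {W-α, W-β, W-δ}: its best feasible assignment gives total 155.
Compare {W-α, W-δ}: its best feasible assignment gives total 164.
Every other set of open sites that can feasibly serve all demand totals ≥ 155 even under its best assignment. Minimum: 125.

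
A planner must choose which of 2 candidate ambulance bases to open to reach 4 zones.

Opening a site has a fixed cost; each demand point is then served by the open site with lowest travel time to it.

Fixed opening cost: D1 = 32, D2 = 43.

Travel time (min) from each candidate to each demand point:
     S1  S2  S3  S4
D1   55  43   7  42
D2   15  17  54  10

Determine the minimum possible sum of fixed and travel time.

124

Open {D1, D2}: assign each demand point to its cheapest open site.
  S1→D2 15, S2→D2 17, S3→D1 7, S4→D2 10
  travel time 49, fixed 75 → total 124.
Compare {D2}: travel time 96 + fixed 43 = 139.
Compare {D1}: travel time 147 + fixed 32 = 179.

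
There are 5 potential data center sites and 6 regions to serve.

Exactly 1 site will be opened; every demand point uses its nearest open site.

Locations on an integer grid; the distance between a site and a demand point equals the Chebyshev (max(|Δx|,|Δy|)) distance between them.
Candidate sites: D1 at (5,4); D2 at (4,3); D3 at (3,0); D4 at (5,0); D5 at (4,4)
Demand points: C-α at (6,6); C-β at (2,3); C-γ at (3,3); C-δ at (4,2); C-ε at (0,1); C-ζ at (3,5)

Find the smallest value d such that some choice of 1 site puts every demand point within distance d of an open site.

4

Open {D2}.
  Farthest demand point is C-ε at distance 4 (to D2); all others are ≤ 4.
With {D5} the worst case is 4.
With {D1} the worst case is 5.
No size-1 selection achieves below 4.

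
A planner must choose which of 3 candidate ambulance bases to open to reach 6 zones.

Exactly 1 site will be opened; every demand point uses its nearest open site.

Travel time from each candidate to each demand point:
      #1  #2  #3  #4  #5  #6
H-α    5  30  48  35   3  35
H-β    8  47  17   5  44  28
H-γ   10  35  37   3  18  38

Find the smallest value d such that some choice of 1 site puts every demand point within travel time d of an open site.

Open {H-γ}.
  Farthest demand point is #6 at travel time 38 (to H-γ); all others are ≤ 38.
With {H-β} the worst case is 47.
With {H-α} the worst case is 48.
No size-1 selection achieves below 38.

38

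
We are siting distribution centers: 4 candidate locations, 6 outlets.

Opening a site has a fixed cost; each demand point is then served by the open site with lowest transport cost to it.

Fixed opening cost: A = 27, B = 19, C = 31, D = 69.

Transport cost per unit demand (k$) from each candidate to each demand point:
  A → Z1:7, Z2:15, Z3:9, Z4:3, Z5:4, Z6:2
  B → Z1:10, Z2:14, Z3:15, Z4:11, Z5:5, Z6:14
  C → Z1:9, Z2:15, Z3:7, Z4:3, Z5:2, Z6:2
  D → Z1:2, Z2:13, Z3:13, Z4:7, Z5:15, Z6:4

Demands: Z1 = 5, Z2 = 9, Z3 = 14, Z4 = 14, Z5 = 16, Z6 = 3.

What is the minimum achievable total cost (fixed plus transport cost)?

Open {C}: assign each demand point to its cheapest open site.
  Z1→C 5×9=45, Z2→C 9×15=135, Z3→C 14×7=98, Z4→C 14×3=42, Z5→C 16×2=32, Z6→C 3×2=6
  transport cost 358, fixed 31 → total 389.
Compare {B, C}: transport cost 349 + fixed 50 = 399.
Compare {C, D}: transport cost 305 + fixed 100 = 405.
Compare {A, C}: transport cost 348 + fixed 58 = 406.
All other subsets cost ≥ 399. Minimum total cost: 389.

389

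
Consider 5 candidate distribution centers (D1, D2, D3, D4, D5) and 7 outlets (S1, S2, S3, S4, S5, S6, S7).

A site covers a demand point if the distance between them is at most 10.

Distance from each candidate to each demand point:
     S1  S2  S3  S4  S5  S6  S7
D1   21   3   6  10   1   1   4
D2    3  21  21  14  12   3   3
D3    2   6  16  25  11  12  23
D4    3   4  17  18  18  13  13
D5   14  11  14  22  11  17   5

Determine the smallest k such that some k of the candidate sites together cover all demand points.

Coverage sets (demand points within 10 of each site):
  D1: {S2, S3, S4, S5, S6, S7}
  D2: {S1, S6, S7}
  D3: {S1, S2}
  D4: {S1, S2}
  D5: {S7}
No single site covers all 7 demand points.
But {D1, D2} covers everything, so the minimum is 2.

2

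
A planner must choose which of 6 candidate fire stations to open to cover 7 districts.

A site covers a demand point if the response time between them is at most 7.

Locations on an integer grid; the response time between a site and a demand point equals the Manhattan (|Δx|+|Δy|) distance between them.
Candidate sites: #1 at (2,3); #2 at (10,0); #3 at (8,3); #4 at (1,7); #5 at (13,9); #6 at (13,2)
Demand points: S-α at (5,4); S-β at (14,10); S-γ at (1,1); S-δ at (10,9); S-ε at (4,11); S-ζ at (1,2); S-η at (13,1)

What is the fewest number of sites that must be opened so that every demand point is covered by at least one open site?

Coverage sets (demand points within 7 of each site):
  #1: {S-α, S-γ, S-ζ}
  #2: {S-η}
  #3: {S-α, S-η}
  #4: {S-α, S-γ, S-ε, S-ζ}
  #5: {S-β, S-δ}
  #6: {S-η}
No 2 sites suffice: every size-2 union leaves at least one demand point uncovered.
But {#2, #4, #5} covers everything, so the minimum is 3.

3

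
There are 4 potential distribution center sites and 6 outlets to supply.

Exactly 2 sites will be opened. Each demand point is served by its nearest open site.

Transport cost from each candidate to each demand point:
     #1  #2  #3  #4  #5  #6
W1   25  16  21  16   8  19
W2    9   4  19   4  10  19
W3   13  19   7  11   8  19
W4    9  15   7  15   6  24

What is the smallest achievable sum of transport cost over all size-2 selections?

Open {W2, W4}.
  #1→W2 9, #2→W2 4, #3→W4 7, #4→W2 4, #5→W4 6, #6→W2 19  ⇒ total 49.
Compare {W2, W3}: total 51.
Compare {W1, W2}: total 63.
No size-2 selection does better; minimum is 49.

49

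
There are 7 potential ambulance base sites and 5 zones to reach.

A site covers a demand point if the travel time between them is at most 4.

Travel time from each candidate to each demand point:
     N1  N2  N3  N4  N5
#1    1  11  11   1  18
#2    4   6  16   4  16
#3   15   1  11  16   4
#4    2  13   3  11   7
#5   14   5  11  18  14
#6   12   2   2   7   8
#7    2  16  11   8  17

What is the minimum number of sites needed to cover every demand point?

3

Coverage sets (demand points within 4 of each site):
  #1: {N1, N4}
  #2: {N1, N4}
  #3: {N2, N5}
  #4: {N1, N3}
  #5: {}
  #6: {N2, N3}
  #7: {N1}
No 2 sites suffice: every size-2 union leaves at least one demand point uncovered.
But {#1, #3, #4} covers everything, so the minimum is 3.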